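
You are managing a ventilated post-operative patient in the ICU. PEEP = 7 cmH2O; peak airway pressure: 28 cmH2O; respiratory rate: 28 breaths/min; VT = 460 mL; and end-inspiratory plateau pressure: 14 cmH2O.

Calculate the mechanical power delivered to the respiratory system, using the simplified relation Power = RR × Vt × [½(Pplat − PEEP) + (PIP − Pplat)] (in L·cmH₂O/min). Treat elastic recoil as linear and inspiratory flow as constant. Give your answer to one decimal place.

Per-breath work = Vt × [½(Pplat−PEEP) + (PIP−Pplat)] = 0.460 × [0.5×7.0 + 14.0] = 0.460 × 17.5 = 8.05 L·cmH2O.
Power = 28 × 8.05 = 225.4 L·cmH2O/min.

225.4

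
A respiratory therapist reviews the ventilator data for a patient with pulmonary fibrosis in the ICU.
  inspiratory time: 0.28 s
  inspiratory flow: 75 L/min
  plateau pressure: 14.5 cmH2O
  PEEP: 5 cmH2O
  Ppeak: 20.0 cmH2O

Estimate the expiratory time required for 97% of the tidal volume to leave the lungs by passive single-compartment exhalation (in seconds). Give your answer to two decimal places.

Flow: 75 L/min ÷ 60 = 1.25 L/s.
Vt = flow × Ti = 1.25 L/s × 0.28 s × 1000 mL/L = 350.0 mL.
R = (PIP − Pplat)/V̇ = (20.0 − 14.5) / 1.25 = 5.5/1.25 = 4.4 cmH2O·s/L.
C = Vt/(Pplat − PEEP) = 350.0 / (14.5 − 5) = 350.0/9.5 = 36.842 mL/cmH2O.
τ = R × C = 4.4 × 0.03684 L/cmH2O = 0.1621 s.
t = −τ·ln(1 − 0.97) = −0.1621·ln(0.03) = 0.5684 s.

0.57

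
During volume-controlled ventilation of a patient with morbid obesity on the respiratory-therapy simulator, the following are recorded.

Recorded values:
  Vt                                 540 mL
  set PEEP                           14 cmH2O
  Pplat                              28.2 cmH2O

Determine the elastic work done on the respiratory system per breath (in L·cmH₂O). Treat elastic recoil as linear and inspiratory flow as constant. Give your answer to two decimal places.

3.83

Elastic work ≈ ½ × (Pplat − PEEP) × Vt = 0.5 × (28.2 − 14) × 0.540 L = 0.5 × 14.2 × 0.540 = 3.834 L·cmH2O.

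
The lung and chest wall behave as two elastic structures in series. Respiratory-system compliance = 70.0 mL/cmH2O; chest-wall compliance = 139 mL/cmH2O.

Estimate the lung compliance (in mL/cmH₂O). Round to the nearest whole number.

1/CL = 1/Crs − 1/Ccw.
1/CL = 1/70.0 − 1/139 = 0.007091.
CL = 141.02 mL/cmH2O.

141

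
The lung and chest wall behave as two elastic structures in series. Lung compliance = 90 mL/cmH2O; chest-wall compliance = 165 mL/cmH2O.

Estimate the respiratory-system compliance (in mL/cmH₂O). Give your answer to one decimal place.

58.2

Lung and chest wall are elastances in series: 1/Crs = 1/CL + 1/Ccw.
1/Crs = 1/90 + 1/165 = 0.01717.
Crs = 58.241 mL/cmH2O.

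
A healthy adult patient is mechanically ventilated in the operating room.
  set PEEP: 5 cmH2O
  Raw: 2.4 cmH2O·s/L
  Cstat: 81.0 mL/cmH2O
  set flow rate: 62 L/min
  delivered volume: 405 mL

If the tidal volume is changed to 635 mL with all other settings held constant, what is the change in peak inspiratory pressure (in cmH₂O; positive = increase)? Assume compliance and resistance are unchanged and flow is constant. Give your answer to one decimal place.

PIP = Vt/C + R·V̇ + PEEP (constant-flow equation of motion).
Only the elastic term changes: ΔPIP = ΔVt / C = (635 − 405) / 81.0 = 2.84 cmH2O.

2.8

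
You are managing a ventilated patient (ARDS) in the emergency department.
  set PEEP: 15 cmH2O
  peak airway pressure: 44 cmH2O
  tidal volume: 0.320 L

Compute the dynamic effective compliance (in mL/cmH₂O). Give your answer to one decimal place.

11.0

Dynamic compliance = Vt / (PIP − PEEP) = 320 / (44 − 15) = 320 / 29.0 = 11.034 mL/cmH2O.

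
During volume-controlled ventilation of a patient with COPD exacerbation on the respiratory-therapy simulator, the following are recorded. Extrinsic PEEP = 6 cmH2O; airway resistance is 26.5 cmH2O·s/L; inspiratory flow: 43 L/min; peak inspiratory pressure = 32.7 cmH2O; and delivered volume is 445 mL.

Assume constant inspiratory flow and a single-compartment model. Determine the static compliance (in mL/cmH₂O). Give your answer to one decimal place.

57.7

Flow: 43 L/min ÷ 60 = 0.7167 L/s.
Equation of motion (constant flow): PIP = Vt/C + R·V̇ + PEEP.
Vt/C = PIP − R·V̇ − PEEP = 32.7 − 26.5×0.7167 − 6 = 32.7 − 18.993 − 6 = 7.707 cmH2O.
C = Vt / 7.707 = 445 / 7.707 = 57.74 mL/cmH2O.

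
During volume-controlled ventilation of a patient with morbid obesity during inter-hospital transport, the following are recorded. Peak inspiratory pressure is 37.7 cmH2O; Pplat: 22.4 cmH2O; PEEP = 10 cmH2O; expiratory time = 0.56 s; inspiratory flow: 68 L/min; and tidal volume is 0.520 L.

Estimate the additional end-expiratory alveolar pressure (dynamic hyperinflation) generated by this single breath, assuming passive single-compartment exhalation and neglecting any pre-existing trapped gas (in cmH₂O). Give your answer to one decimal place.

4.6

Flow: 68 L/min ÷ 60 = 1.1333 L/s.
R = (PIP − Pplat)/V̇ = (37.7 − 22.4) / 1.1333 = 15.3/1.1333 = 13.5 cmH2O·s/L.
C = Vt/(Pplat − PEEP) = 520.0 / (22.4 − 10) = 520.0/12.4 = 41.935 mL/cmH2O.
τ = R × C = 13.5 × 0.04194 L/cmH2O = 0.5662 s.
Fraction remaining = e^(−Te/τ) = e^(−0.56/0.5662) = 0.3719; trapped volume = 520.0 × 0.3719 = 193.39 mL.
Additional alveolar pressure from trapping ≈ V_trapped / C = 193.39 / 41.935 = 4.612 cmH2O.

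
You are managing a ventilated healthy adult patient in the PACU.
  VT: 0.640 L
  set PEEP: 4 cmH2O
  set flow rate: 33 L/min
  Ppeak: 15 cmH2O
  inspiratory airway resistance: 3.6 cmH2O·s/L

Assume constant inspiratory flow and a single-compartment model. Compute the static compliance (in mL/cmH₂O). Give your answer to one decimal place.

Flow: 33 L/min ÷ 60 = 0.55 L/s.
Equation of motion (constant flow): PIP = Vt/C + R·V̇ + PEEP.
Vt/C = PIP − R·V̇ − PEEP = 15 − 3.6×0.55 − 4 = 15 − 1.98 − 4 = 9.02 cmH2O.
C = Vt / 9.02 = 640 / 9.02 = 70.953 mL/cmH2O.

71.0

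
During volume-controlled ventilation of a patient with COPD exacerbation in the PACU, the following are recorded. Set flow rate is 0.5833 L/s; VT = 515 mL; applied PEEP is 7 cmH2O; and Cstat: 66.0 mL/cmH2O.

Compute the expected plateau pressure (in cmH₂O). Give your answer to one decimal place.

Pplat = PEEP + Vt / Cstat = 7 + 515 / 66.0 = 7 + 7.803 = 14.803 cmH2O.

14.8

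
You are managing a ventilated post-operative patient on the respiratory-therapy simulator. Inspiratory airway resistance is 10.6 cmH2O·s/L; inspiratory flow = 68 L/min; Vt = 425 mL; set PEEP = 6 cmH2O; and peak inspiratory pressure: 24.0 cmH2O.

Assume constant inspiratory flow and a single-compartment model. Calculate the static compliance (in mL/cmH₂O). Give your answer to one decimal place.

71.0

Flow: 68 L/min ÷ 60 = 1.1333 L/s.
Equation of motion (constant flow): PIP = Vt/C + R·V̇ + PEEP.
Vt/C = PIP − R·V̇ − PEEP = 24.0 − 10.6×1.1333 − 6 = 24.0 − 12.013 − 6 = 5.987 cmH2O.
C = Vt / 5.987 = 425 / 5.987 = 70.987 mL/cmH2O.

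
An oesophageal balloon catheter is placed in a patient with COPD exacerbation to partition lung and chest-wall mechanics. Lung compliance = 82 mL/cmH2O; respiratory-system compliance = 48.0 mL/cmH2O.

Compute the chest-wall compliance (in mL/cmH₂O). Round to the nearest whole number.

116

1/Ccw = 1/Crs − 1/CL.
1/Ccw = 1/48.0 − 1/82 = 0.008638.
Ccw = 115.77 mL/cmH2O.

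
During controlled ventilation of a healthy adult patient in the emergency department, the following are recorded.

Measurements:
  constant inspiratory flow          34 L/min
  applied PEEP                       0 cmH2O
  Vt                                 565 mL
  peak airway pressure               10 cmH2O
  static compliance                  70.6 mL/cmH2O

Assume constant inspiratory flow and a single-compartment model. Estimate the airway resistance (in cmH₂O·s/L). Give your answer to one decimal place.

Flow: 34 L/min ÷ 60 = 0.5667 L/s.
Equation of motion (constant flow): PIP = Vt/C + R·V̇ + PEEP.
R·V̇ = PIP − Vt/C − PEEP = 10 − 565/70.6 − 0 = 10 − 8.003 − 0 = 1.997 cmH2O.
R = 1.997 / 0.5667 = 3.524 cmH2O·s/L.

3.5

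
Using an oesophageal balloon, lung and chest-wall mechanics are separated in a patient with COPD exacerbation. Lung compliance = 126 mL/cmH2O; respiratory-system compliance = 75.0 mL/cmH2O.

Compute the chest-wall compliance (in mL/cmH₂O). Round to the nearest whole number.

185

1/Ccw = 1/Crs − 1/CL.
1/Ccw = 1/75.0 − 1/126 = 0.005397.
Ccw = 185.29 mL/cmH2O.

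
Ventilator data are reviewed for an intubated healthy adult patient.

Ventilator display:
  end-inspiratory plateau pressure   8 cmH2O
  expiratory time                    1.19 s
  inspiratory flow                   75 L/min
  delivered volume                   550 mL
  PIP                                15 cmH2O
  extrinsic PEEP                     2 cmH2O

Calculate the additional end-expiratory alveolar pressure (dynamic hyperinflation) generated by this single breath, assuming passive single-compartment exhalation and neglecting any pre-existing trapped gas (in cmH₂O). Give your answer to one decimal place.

0.6

Flow: 75 L/min ÷ 60 = 1.25 L/s.
R = (PIP − Pplat)/V̇ = (15 − 8) / 1.25 = 7.0/1.25 = 5.6 cmH2O·s/L.
C = Vt/(Pplat − PEEP) = 550.0 / (8 − 2) = 550.0/6.0 = 91.667 mL/cmH2O.
τ = R × C = 5.6 × 0.09167 L/cmH2O = 0.5134 s.
Fraction remaining = e^(−Te/τ) = e^(−1.19/0.5134) = 0.09848; trapped volume = 550.0 × 0.09848 = 54.164 mL.
Additional alveolar pressure from trapping ≈ V_trapped / C = 54.164 / 91.667 = 0.5909 cmH2O.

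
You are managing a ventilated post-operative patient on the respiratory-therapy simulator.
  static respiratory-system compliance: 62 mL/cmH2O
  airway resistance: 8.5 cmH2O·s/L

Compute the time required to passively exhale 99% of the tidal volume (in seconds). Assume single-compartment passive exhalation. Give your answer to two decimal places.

τ = R × C = 8.5 × 62 mL/cmH2O = 8.5 × 0.062 L/cmH2O = 0.527 s.
Exhaled fraction f = 1 − e^(−t/τ) → t = −τ·ln(1 − f) = −0.527·ln(0.01) = 2.427 s.

2.43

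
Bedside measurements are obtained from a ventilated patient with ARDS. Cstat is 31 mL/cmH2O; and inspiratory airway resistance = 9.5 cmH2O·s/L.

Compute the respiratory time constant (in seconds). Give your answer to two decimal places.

0.29

τ = R × C = 9.5 × 31 mL/cmH2O = 9.5 × 0.031 L/cmH2O = 0.2945 s.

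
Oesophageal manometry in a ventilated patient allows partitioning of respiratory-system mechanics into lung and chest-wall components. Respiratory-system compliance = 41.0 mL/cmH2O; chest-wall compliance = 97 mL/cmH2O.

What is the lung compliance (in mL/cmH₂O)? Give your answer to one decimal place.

71.0

1/CL = 1/Crs − 1/Ccw.
1/CL = 1/41.0 − 1/97 = 0.01408.
CL = 71.023 mL/cmH2O.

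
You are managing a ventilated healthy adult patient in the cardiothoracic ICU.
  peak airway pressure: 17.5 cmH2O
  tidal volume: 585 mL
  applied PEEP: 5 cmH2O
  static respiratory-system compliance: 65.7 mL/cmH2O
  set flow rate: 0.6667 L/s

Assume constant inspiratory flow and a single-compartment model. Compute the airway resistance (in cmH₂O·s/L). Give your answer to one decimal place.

Equation of motion (constant flow): PIP = Vt/C + R·V̇ + PEEP.
R·V̇ = PIP − Vt/C − PEEP = 17.5 − 585/65.7 − 5 = 17.5 − 8.904 − 5 = 3.596 cmH2O.
R = 3.596 / 0.6667 = 5.394 cmH2O·s/L.

5.4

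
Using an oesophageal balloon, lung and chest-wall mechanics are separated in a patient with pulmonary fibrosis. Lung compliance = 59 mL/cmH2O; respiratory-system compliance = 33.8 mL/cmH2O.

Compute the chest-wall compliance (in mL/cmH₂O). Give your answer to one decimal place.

79.1

1/Ccw = 1/Crs − 1/CL.
1/Ccw = 1/33.8 − 1/59 = 0.01264.
Ccw = 79.114 mL/cmH2O.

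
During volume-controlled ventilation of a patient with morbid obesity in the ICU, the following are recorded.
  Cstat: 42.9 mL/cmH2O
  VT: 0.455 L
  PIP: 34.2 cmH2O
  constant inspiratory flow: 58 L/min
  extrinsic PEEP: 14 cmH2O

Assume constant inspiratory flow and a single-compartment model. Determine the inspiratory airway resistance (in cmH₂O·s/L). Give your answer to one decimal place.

9.9

Flow: 58 L/min ÷ 60 = 0.9667 L/s.
Equation of motion (constant flow): PIP = Vt/C + R·V̇ + PEEP.
R·V̇ = PIP − Vt/C − PEEP = 34.2 − 455/42.9 − 14 = 34.2 − 10.606 − 14 = 9.594 cmH2O.
R = 9.594 / 0.9667 = 9.924 cmH2O·s/L.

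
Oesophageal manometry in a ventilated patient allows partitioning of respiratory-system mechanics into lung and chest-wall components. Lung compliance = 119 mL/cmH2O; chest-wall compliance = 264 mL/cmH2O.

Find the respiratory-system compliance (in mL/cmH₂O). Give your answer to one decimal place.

82.0

Lung and chest wall are elastances in series: 1/Crs = 1/CL + 1/Ccw.
1/Crs = 1/119 + 1/264 = 0.01219.
Crs = 82.034 mL/cmH2O.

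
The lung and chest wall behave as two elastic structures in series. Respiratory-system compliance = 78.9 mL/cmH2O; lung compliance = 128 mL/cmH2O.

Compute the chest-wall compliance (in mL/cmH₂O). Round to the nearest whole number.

206

1/Ccw = 1/Crs − 1/CL.
1/Ccw = 1/78.9 − 1/128 = 0.004862.
Ccw = 205.68 mL/cmH2O.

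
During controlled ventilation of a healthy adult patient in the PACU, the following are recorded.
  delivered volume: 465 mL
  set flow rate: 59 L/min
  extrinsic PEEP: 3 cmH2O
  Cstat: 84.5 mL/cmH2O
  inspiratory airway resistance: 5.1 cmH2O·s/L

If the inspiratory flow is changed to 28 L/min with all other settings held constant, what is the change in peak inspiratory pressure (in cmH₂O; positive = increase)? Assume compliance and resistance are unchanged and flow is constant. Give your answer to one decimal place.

-2.6

Flow: 59 L/min ÷ 60 = 0.9833 L/s.
New flow: 28 L/min ÷ 60 = 0.4667 L/s.
PIP = Vt/C + R·V̇ + PEEP (constant-flow equation of motion).
Only the resistive term changes: ΔPIP = R × ΔV̇ = 5.1 × (0.4667 − 0.9833) = 5.1 × -0.5166 = -2.635 cmH2O.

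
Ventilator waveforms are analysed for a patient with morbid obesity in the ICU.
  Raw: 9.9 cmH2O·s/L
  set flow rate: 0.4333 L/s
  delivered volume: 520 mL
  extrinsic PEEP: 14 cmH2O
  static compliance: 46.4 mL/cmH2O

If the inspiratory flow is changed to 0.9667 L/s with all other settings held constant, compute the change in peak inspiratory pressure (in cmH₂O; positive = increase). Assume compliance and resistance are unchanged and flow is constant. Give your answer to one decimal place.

PIP = Vt/C + R·V̇ + PEEP (constant-flow equation of motion).
Only the resistive term changes: ΔPIP = R × ΔV̇ = 9.9 × (0.9667 − 0.4333) = 9.9 × 0.5334 = 5.281 cmH2O.

5.3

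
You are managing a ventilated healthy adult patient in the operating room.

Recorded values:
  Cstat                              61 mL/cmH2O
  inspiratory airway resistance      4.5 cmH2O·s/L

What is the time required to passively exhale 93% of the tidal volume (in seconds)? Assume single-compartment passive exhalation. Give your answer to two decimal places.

τ = R × C = 4.5 × 61 mL/cmH2O = 4.5 × 0.061 L/cmH2O = 0.2745 s.
Exhaled fraction f = 1 − e^(−t/τ) → t = −τ·ln(1 − f) = −0.2745·ln(0.07) = 0.73 s.

0.73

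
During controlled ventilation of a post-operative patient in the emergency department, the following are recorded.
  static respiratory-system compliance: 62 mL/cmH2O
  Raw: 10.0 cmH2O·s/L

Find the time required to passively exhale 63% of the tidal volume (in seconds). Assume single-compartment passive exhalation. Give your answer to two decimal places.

0.62

τ = R × C = 10.0 × 62 mL/cmH2O = 10.0 × 0.062 L/cmH2O = 0.62 s.
Exhaled fraction f = 1 − e^(−t/τ) → t = −τ·ln(1 − f) = −0.62·ln(0.37) = 0.6164 s.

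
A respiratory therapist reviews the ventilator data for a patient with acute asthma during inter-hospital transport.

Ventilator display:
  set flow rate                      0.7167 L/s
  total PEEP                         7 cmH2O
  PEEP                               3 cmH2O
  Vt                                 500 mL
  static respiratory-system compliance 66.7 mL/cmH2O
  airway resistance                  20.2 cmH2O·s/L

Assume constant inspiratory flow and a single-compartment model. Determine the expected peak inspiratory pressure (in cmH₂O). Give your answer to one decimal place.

Total PEEP = 7 cmH2O (set 3 + intrinsic 4); this is the baseline alveolar pressure.
Equation of motion (constant flow): PIP = Vt/C + R·V̇ + PEEP.
PIP = 500/66.7 + 20.2×0.7167 + 7 = 7.496 + 14.477 + 7 = 28.973 cmH2O.

29.0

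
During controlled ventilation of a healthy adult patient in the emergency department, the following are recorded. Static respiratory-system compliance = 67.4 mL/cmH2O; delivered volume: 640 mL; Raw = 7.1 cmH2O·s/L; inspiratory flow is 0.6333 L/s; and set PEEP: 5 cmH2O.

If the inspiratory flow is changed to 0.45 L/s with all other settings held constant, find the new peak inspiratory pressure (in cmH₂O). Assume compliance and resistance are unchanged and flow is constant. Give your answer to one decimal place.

PIP = Vt/C + R·V̇ + PEEP (constant-flow equation of motion).
Only the resistive term changes: ΔPIP = R × ΔV̇ = 7.1 × (0.45 − 0.6333) = 7.1 × -0.1833 = -1.301 cmH2O.
Original PIP = 640/67.4 + 7.1×0.6333 + 5 = 18.992 cmH2O; new PIP = 18.992 + (-1.301) = 17.691 cmH2O.

17.7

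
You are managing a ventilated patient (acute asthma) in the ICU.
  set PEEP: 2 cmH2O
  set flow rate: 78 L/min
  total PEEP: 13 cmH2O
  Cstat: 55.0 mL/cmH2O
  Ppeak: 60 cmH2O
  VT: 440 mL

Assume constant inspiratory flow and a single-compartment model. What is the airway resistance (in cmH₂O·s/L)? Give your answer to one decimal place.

30.0

Flow: 78 L/min ÷ 60 = 1.3 L/s.
Total PEEP = 13 cmH2O (set 2 + intrinsic 11); this is the baseline alveolar pressure.
Equation of motion (constant flow): PIP = Vt/C + R·V̇ + PEEP.
R·V̇ = PIP − Vt/C − PEEP = 60 − 440/55.0 − 13 = 60 − 8.0 − 13 = 39.0 cmH2O.
R = 39.0 / 1.3 = 30.0 cmH2O·s/L.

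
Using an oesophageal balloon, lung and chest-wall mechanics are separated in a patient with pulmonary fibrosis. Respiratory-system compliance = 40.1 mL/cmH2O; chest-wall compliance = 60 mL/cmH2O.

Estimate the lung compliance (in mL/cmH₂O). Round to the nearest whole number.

1/CL = 1/Crs − 1/Ccw.
1/CL = 1/40.1 − 1/60 = 0.008271.
CL = 120.9 mL/cmH2O.

121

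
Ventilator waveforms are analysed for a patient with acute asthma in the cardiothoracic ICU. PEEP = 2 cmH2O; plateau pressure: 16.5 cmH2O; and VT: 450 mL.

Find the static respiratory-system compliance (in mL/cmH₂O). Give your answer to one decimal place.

31.0

Cstat = Vt / (Pplat − PEEP) = 450 / (16.5 − 2) = 450 / 14.5 = 31.034 mL/cmH2O.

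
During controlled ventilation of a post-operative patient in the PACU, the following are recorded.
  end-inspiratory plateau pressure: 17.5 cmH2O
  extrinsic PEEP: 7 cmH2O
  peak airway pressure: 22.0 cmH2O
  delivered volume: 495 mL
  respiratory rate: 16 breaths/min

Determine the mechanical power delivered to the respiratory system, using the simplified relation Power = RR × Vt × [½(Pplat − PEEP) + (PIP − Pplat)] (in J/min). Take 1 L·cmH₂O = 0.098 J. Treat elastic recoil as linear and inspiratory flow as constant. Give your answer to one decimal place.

Per-breath work = Vt × [½(Pplat−PEEP) + (PIP−Pplat)] = 0.495 × [0.5×10.5 + 4.5] = 0.495 × 9.75 = 4.826 L·cmH2O.
Power = 16 × 4.826 = 77.216 L·cmH2O/min.
× 0.098 J/(L·cmH2O) → 7.567 J/min.

7.6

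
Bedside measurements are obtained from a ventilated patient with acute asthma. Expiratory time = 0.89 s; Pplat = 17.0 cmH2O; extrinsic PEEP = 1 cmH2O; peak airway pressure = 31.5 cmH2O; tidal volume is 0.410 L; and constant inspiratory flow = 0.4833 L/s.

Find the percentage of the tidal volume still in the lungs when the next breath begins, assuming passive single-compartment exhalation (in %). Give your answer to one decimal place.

R = (PIP − Pplat)/V̇ = (31.5 − 17.0) / 0.4833 = 14.5/0.4833 = 30.002 cmH2O·s/L.
C = Vt/(Pplat − PEEP) = 410.0 / (17.0 − 1) = 410.0/16.0 = 25.625 mL/cmH2O.
τ = R × C = 30.002 × 0.02563 L/cmH2O = 0.769 s.
Fraction remaining at end-expiration = e^(−Te/τ) = e^(−0.89/0.769) = 0.3143 → 31.43%.

31.4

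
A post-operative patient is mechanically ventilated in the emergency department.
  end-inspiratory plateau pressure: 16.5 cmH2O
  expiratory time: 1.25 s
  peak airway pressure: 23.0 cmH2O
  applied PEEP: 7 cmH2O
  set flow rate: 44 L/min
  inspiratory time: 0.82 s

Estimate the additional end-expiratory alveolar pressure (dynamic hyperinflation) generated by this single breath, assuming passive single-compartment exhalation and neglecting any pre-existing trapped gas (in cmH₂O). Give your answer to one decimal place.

1.0

Flow: 44 L/min ÷ 60 = 0.7333 L/s.
Vt = flow × Ti = 0.7333 L/s × 0.82 s × 1000 mL/L = 601.31 mL.
R = (PIP − Pplat)/V̇ = (23.0 − 16.5) / 0.7333 = 6.5/0.7333 = 8.864 cmH2O·s/L.
C = Vt/(Pplat − PEEP) = 601.31 / (16.5 − 7) = 601.31/9.5 = 63.296 mL/cmH2O.
τ = R × C = 8.864 × 0.0633 L/cmH2O = 0.5611 s.
Fraction remaining = e^(−Te/τ) = e^(−1.25/0.5611) = 0.1078; trapped volume = 601.31 × 0.1078 = 64.821 mL.
Additional alveolar pressure from trapping ≈ V_trapped / C = 64.821 / 63.296 = 1.024 cmH2O.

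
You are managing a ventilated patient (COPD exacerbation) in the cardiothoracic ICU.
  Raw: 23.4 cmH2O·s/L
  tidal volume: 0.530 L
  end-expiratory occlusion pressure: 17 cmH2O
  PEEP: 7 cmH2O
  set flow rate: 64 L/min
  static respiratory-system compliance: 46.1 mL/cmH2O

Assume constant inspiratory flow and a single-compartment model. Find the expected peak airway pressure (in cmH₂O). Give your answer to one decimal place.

Flow: 64 L/min ÷ 60 = 1.0667 L/s.
Total PEEP = 17 cmH2O (set 7 + intrinsic 10); this is the baseline alveolar pressure.
Equation of motion (constant flow): PIP = Vt/C + R·V̇ + PEEP.
PIP = 530/46.1 + 23.4×1.0667 + 17 = 11.497 + 24.961 + 17 = 53.458 cmH2O.

53.5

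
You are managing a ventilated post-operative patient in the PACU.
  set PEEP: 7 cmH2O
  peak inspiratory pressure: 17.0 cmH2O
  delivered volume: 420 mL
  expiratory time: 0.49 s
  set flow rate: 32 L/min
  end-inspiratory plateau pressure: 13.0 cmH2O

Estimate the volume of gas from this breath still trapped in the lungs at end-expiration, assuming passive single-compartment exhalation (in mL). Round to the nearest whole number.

Flow: 32 L/min ÷ 60 = 0.5333 L/s.
R = (PIP − Pplat)/V̇ = (17.0 − 13.0) / 0.5333 = 4.0/0.5333 = 7.5 cmH2O·s/L.
C = Vt/(Pplat − PEEP) = 420.0 / (13.0 − 7) = 420.0/6.0 = 70.0 mL/cmH2O.
τ = R × C = 7.5 × 0.07 L/cmH2O = 0.525 s.
Fraction remaining = e^(−Te/τ) = e^(−0.49/0.525) = 0.3932.
Trapped volume = 420.0 × 0.3932 = 165.14 mL.

165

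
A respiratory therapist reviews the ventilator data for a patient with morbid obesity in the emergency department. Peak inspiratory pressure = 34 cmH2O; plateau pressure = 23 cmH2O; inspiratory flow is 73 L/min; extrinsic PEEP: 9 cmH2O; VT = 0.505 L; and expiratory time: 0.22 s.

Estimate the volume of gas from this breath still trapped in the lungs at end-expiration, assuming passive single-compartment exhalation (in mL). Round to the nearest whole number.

Flow: 73 L/min ÷ 60 = 1.2167 L/s.
R = (PIP − Pplat)/V̇ = (34 − 23) / 1.2167 = 11.0/1.2167 = 9.041 cmH2O·s/L.
C = Vt/(Pplat − PEEP) = 505.0 / (23 − 9) = 505.0/14.0 = 36.071 mL/cmH2O.
τ = R × C = 9.041 × 0.03607 L/cmH2O = 0.3261 s.
Fraction remaining = e^(−Te/τ) = e^(−0.22/0.3261) = 0.5093.
Trapped volume = 505.0 × 0.5093 = 257.2 mL.

257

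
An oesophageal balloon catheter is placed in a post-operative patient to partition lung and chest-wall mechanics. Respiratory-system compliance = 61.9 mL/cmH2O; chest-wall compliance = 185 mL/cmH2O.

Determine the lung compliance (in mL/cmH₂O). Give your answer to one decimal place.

1/CL = 1/Crs − 1/Ccw.
1/CL = 1/61.9 − 1/185 = 0.01075.
CL = 93.023 mL/cmH2O.

93.0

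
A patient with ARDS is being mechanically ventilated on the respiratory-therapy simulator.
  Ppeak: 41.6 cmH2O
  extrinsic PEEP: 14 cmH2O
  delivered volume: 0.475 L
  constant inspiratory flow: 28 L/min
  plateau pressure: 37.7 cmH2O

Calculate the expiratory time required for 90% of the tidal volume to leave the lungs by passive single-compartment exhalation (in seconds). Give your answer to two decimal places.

Flow: 28 L/min ÷ 60 = 0.4667 L/s.
R = (PIP − Pplat)/V̇ = (41.6 − 37.7) / 0.4667 = 3.9/0.4667 = 8.357 cmH2O·s/L.
C = Vt/(Pplat − PEEP) = 475.0 / (37.7 − 14) = 475.0/23.7 = 20.042 mL/cmH2O.
τ = R × C = 8.357 × 0.02004 L/cmH2O = 0.1675 s.
t = −τ·ln(1 − 0.90) = −0.1675·ln(0.1) = 0.3857 s.

0.39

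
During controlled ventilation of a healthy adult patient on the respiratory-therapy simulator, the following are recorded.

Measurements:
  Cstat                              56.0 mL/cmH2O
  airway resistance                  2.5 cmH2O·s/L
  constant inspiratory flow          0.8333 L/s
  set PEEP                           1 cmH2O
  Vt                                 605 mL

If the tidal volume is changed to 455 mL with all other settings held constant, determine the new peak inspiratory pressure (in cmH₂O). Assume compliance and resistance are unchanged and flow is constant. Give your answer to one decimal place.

11.2

PIP = Vt/C + R·V̇ + PEEP (constant-flow equation of motion).
Only the elastic term changes: ΔPIP = ΔVt / C = (455 − 605) / 56.0 = -2.679 cmH2O.
Original PIP = 605/56.0 + 2.5×0.8333 + 1 = 13.887 cmH2O; new PIP = 13.887 + (-2.679) = 11.208 cmH2O.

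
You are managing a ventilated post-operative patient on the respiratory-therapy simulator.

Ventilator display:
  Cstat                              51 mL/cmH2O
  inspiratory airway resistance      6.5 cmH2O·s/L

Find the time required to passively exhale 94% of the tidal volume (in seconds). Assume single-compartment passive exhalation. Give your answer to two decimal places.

0.93

τ = R × C = 6.5 × 51 mL/cmH2O = 6.5 × 0.051 L/cmH2O = 0.3315 s.
Exhaled fraction f = 1 − e^(−t/τ) → t = −τ·ln(1 − f) = −0.3315·ln(0.06) = 0.9326 s.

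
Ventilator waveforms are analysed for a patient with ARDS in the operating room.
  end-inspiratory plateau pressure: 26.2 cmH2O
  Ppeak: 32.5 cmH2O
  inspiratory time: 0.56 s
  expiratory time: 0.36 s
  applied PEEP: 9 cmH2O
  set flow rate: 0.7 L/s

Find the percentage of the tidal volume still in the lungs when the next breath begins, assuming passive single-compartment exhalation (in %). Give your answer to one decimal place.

17.3

Vt = flow × Ti = 0.7 L/s × 0.56 s × 1000 mL/L = 392.0 mL.
R = (PIP − Pplat)/V̇ = (32.5 − 26.2) / 0.7 = 6.3/0.7 = 9.0 cmH2O·s/L.
C = Vt/(Pplat − PEEP) = 392.0 / (26.2 − 9) = 392.0/17.2 = 22.791 mL/cmH2O.
τ = R × C = 9.0 × 0.02279 L/cmH2O = 0.2051 s.
Fraction remaining at end-expiration = e^(−Te/τ) = e^(−0.36/0.2051) = 0.1729 → 17.29%.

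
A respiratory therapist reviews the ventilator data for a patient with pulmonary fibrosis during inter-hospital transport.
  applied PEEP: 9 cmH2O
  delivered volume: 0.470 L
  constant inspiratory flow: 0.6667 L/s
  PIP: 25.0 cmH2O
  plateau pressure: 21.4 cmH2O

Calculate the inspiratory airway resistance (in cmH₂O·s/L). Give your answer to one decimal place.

Raw = (PIP − Pplat) / flow = (25.0 − 21.4) / 0.6667 = 3.6 / 0.6667 = 5.4 cmH2O·s/L.

5.4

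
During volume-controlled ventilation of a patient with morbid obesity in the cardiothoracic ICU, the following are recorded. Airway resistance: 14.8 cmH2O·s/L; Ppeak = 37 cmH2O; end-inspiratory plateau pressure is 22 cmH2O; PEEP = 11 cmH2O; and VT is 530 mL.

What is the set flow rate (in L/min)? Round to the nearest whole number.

61

flow = (PIP − Pplat) / Raw = (37 − 22) / 14.8 = 1.014 L/s × 60 = 60.84 L/min.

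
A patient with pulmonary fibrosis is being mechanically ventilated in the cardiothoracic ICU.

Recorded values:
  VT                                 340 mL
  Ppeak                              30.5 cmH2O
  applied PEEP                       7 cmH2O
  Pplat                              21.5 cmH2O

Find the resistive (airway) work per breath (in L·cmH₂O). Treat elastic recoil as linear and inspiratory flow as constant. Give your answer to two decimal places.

With constant inspiratory flow the resistive pressure is constant at PIP − Pplat = 30.5 − 21.5 = 9.0 cmH2O, so resistive work = 9.0 × 0.340 = 3.06 L·cmH2O.

3.06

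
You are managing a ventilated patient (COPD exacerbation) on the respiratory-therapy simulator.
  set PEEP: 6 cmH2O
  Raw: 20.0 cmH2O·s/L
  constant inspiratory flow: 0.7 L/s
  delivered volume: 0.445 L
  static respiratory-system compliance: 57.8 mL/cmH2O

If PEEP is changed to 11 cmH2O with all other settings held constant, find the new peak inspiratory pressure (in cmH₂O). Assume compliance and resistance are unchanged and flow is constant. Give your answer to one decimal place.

32.7

PIP = Vt/C + R·V̇ + PEEP (constant-flow equation of motion).
Only the baseline term changes: ΔPIP = ΔPEEP = 11 − 6 = 5.0 cmH2O.
Original PIP = 445/57.8 + 20.0×0.7 + 6 = 27.699 cmH2O; new PIP = 27.699 + (5.0) = 32.699 cmH2O.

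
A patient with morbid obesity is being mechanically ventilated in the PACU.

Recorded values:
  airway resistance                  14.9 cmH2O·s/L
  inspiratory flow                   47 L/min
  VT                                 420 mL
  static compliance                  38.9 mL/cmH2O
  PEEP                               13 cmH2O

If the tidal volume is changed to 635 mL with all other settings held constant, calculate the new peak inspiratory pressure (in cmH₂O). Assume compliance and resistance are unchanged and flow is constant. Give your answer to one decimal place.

Flow: 47 L/min ÷ 60 = 0.7833 L/s.
PIP = Vt/C + R·V̇ + PEEP (constant-flow equation of motion).
Only the elastic term changes: ΔPIP = ΔVt / C = (635 − 420) / 38.9 = 5.527 cmH2O.
Original PIP = 420/38.9 + 14.9×0.7833 + 13 = 35.468 cmH2O; new PIP = 35.468 + (5.527) = 40.995 cmH2O.

41.0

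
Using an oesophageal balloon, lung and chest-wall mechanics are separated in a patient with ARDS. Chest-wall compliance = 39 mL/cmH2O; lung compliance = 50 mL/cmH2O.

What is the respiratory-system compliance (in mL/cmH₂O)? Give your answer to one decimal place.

21.9

Lung and chest wall are elastances in series: 1/Crs = 1/CL + 1/Ccw.
1/Crs = 1/50 + 1/39 = 0.04564.
Crs = 21.911 mL/cmH2O.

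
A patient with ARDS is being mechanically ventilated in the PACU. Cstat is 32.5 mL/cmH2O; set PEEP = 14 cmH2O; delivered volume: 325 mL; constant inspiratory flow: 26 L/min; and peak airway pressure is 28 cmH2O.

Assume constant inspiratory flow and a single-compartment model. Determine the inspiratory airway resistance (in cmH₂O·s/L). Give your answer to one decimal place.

9.2

Flow: 26 L/min ÷ 60 = 0.4333 L/s.
Equation of motion (constant flow): PIP = Vt/C + R·V̇ + PEEP.
R·V̇ = PIP − Vt/C − PEEP = 28 − 325/32.5 − 14 = 28 − 10.0 − 14 = 4.0 cmH2O.
R = 4.0 / 0.4333 = 9.231 cmH2O·s/L.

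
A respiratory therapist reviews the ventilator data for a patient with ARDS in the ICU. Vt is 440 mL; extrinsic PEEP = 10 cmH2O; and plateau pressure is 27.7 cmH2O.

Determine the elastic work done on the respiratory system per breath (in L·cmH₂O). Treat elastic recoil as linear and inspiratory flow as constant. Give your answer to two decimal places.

3.89

Elastic work ≈ ½ × (Pplat − PEEP) × Vt = 0.5 × (27.7 − 10) × 0.440 L = 0.5 × 17.7 × 0.440 = 3.894 L·cmH2O.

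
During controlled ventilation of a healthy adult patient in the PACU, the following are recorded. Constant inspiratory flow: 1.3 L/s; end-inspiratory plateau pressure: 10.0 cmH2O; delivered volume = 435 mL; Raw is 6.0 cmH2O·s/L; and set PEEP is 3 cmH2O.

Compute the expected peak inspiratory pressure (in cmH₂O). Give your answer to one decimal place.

PIP = Pplat + Raw × flow = 10.0 + 6.0 × 1.3 = 10.0 + 7.8 = 17.8 cmH2O.

17.8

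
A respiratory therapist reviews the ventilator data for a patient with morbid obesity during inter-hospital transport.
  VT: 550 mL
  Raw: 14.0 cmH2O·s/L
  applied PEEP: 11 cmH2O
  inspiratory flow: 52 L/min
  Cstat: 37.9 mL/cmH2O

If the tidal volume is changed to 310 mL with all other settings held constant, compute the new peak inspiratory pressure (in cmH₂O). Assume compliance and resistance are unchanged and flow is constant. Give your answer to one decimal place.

Flow: 52 L/min ÷ 60 = 0.8667 L/s.
PIP = Vt/C + R·V̇ + PEEP (constant-flow equation of motion).
Only the elastic term changes: ΔPIP = ΔVt / C = (310 − 550) / 37.9 = -6.332 cmH2O.
Original PIP = 550/37.9 + 14.0×0.8667 + 11 = 37.646 cmH2O; new PIP = 37.646 + (-6.332) = 31.314 cmH2O.

31.3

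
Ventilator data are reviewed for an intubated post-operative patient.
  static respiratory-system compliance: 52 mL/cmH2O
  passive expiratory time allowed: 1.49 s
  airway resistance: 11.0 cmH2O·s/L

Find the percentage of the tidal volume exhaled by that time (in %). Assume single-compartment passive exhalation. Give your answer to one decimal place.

τ = R × C = 11.0 × 52 mL/cmH2O = 11.0 × 0.052 L/cmH2O = 0.572 s.
Passive exhalation: V(t)/V₀ = e^(−t/τ) = e^(−1.49/0.572) = 0.07391.
Fraction exhaled = 1 − 0.07391 = 0.9261 → 92.61%.

92.6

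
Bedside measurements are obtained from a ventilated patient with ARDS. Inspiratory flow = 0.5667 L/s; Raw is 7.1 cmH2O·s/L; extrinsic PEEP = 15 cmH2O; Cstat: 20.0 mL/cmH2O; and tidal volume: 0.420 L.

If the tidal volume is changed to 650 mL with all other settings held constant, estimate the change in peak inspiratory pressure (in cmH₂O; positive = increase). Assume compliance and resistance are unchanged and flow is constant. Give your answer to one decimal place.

PIP = Vt/C + R·V̇ + PEEP (constant-flow equation of motion).
Only the elastic term changes: ΔPIP = ΔVt / C = (650 − 420) / 20.0 = 11.5 cmH2O.

11.5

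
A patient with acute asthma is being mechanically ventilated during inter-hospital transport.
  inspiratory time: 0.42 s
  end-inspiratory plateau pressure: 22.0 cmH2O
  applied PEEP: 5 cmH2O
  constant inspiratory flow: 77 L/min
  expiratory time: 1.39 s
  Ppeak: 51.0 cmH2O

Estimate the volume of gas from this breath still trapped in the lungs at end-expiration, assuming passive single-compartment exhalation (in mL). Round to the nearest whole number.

77

Flow: 77 L/min ÷ 60 = 1.2833 L/s.
Vt = flow × Ti = 1.2833 L/s × 0.42 s × 1000 mL/L = 538.99 mL.
R = (PIP − Pplat)/V̇ = (51.0 − 22.0) / 1.2833 = 29.0/1.2833 = 22.598 cmH2O·s/L.
C = Vt/(Pplat − PEEP) = 538.99 / (22.0 − 5) = 538.99/17.0 = 31.705 mL/cmH2O.
τ = R × C = 22.598 × 0.03171 L/cmH2O = 0.7166 s.
Fraction remaining = e^(−Te/τ) = e^(−1.39/0.7166) = 0.1437.
Trapped volume = 538.99 × 0.1437 = 77.453 mL.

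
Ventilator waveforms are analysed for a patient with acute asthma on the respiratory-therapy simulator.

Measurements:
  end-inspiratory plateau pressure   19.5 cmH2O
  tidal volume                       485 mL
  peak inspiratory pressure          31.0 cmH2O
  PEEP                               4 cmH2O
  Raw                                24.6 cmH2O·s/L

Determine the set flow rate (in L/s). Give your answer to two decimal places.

flow = (PIP − Pplat) / Raw = 11.5 / 24.6 = 0.4675 L/s.

0.47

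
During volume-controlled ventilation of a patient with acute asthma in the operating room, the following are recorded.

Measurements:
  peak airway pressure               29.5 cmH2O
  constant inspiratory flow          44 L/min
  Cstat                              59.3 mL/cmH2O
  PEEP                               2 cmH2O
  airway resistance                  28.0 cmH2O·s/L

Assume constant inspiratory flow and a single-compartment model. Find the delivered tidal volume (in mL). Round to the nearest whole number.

413

Flow: 44 L/min ÷ 60 = 0.7333 L/s.
Equation of motion (constant flow): PIP = Vt/C + R·V̇ + PEEP.
Vt/C = PIP − R·V̇ − PEEP = 29.5 − 20.532 − 2 = 6.968 cmH2O.
Vt = C × 6.968 = 59.3 × 6.968 = 413.2 mL.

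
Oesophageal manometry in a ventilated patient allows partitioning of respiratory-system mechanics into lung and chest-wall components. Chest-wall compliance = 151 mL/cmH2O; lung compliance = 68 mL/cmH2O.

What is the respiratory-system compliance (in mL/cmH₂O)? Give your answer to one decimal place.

Lung and chest wall are elastances in series: 1/Crs = 1/CL + 1/Ccw.
1/Crs = 1/68 + 1/151 = 0.02133.
Crs = 46.882 mL/cmH2O.

46.9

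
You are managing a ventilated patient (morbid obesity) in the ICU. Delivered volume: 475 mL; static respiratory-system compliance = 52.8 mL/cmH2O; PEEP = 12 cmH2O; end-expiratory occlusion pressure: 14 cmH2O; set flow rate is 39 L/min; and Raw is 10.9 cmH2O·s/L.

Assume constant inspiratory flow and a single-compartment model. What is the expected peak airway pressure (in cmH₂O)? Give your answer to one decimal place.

Flow: 39 L/min ÷ 60 = 0.65 L/s.
Total PEEP = 14 cmH2O (set 12 + intrinsic 2); this is the baseline alveolar pressure.
Equation of motion (constant flow): PIP = Vt/C + R·V̇ + PEEP.
PIP = 475/52.8 + 10.9×0.65 + 14 = 8.996 + 7.085 + 14 = 30.081 cmH2O.

30.1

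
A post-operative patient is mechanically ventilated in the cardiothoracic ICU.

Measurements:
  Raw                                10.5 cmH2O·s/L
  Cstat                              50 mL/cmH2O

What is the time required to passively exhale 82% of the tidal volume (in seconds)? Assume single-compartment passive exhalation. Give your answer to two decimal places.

τ = R × C = 10.5 × 50 mL/cmH2O = 10.5 × 0.050 L/cmH2O = 0.525 s.
Exhaled fraction f = 1 − e^(−t/τ) → t = −τ·ln(1 − f) = −0.525·ln(0.18) = 0.9003 s.

0.90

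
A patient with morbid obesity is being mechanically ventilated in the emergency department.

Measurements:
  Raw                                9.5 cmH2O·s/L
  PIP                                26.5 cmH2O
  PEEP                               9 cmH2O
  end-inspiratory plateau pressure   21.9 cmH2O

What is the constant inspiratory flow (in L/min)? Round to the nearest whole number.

flow = (PIP − Pplat) / Raw = (26.5 − 21.9) / 9.5 = 0.4842 L/s × 60 = 29.052 L/min.

29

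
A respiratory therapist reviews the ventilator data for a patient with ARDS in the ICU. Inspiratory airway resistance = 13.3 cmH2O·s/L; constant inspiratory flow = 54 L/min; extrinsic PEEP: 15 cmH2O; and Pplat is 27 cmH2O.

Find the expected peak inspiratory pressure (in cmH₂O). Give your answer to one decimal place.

Flow: 54 L/min ÷ 60 = 0.9 L/s.
PIP = Pplat + Raw × flow = 27 + 13.3 × 0.9 = 27 + 11.97 = 38.97 cmH2O.

39.0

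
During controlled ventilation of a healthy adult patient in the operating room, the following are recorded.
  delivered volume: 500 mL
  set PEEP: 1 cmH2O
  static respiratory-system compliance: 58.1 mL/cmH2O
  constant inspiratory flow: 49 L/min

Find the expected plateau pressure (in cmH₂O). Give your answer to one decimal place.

Pplat = PEEP + Vt / Cstat = 1 + 500 / 58.1 = 1 + 8.606 = 9.606 cmH2O.

9.6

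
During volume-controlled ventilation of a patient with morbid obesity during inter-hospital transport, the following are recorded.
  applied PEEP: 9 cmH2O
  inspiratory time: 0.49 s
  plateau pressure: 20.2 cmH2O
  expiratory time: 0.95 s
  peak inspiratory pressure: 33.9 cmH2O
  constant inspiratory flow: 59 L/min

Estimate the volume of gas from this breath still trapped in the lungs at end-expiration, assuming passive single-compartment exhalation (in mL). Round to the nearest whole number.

Flow: 59 L/min ÷ 60 = 0.9833 L/s.
Vt = flow × Ti = 0.9833 L/s × 0.49 s × 1000 mL/L = 481.82 mL.
R = (PIP − Pplat)/V̇ = (33.9 − 20.2) / 0.9833 = 13.7/0.9833 = 13.933 cmH2O·s/L.
C = Vt/(Pplat − PEEP) = 481.82 / (20.2 − 9) = 481.82/11.2 = 43.02 mL/cmH2O.
τ = R × C = 13.933 × 0.04302 L/cmH2O = 0.5994 s.
Fraction remaining = e^(−Te/τ) = e^(−0.95/0.5994) = 0.205.
Trapped volume = 481.82 × 0.205 = 98.773 mL.

99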